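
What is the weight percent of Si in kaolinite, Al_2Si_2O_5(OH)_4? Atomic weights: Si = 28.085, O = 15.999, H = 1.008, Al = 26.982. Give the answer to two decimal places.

21.76 wt%

M(Al_2Si_2O_5(OH)_4) = 258.157 g/mol.
Si contributes 2 × 28.085 = 56.170 g per mole.
56.170/258.157 = 0.2176 → 21.76%.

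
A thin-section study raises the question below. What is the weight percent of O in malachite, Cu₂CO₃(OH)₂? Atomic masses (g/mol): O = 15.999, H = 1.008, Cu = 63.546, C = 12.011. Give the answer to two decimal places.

36.18 wt%

M(Cu₂CO₃(OH)₂) = 221.114 g/mol.
O contributes 5 × 15.999 = 79.995 g per mole.
79.995/221.114 = 0.3618 → 36.18%.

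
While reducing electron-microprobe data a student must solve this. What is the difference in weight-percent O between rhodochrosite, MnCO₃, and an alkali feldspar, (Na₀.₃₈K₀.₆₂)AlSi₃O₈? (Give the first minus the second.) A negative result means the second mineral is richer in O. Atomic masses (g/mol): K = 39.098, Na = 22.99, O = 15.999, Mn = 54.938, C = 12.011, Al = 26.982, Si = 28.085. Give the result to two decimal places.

-5.26 percentage points

First mineral: 47.997 g O in 114.946 g formula = 41.76 wt% O.
Second mineral: 127.992 g O in 272.206 g formula = 47.02 wt% O.
41.76% − 47.02% gives a difference of -5.26 percentage points.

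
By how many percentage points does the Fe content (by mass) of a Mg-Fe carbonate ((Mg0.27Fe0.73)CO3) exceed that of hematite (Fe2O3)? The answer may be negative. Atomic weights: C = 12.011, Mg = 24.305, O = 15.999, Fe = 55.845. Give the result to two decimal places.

-31.96 percentage points

M((Mg0.27Fe0.73)CO3) = 107.337 g/mol, so wt% Fe = 40.767/107.337 × 100 = 37.98%.
M(Fe2O3) = 159.687 g/mol, so wt% Fe = 111.690/159.687 × 100 = 69.94%.
37.98 − 69.94 = -31.96 pp.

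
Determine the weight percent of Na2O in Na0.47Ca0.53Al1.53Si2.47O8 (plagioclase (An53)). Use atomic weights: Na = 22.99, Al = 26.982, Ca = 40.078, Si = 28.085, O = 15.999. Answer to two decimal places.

Molar mass of Na0.47Ca0.53Al1.53Si2.47O8 = 0.47*22.99 + 0.53*40.078 + 1.53*26.982 + 2.47*28.085 + 8*15.999 = 270.691 g/mol.
Each formula unit contains 0.47 Na, equivalent to 0.47/2 = 0.2350 mol Na2O.
M(Na2O) = 2×22.99 + 1×15.999 = 61.979 g/mol.
Mass of Na2O per formula unit = 0.2350 × 61.979 = 14.565 g.
Na2O wt% = 14.565 / 270.691 × 100 = 5.38%.

5.38 wt%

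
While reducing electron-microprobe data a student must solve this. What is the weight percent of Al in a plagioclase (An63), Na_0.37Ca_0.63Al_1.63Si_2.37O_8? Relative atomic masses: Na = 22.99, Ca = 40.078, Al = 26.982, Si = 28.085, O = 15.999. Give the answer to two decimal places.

M(Na_0.37Ca_0.63Al_1.63Si_2.37O_8) = 272.290 g/mol.
Al contributes 1.63 × 26.982 = 43.981 g per mole.
43.981/272.290 = 0.1615 → 16.15%.

16.15 wt%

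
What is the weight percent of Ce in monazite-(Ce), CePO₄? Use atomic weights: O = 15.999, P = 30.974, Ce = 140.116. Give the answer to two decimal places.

M(CePO₄) = 235.086 g/mol.
Ce contributes 1 × 140.116 = 140.116 g per mole.
140.116/235.086 = 0.5960 → 59.60%.

59.60 wt%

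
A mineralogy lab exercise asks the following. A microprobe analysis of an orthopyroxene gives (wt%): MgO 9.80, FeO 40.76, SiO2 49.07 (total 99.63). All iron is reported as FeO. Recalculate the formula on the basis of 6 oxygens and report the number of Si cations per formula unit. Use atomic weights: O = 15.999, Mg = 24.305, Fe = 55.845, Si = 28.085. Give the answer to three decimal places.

MgO: 9.80/40.304 = 0.24315 mol → 0.24315 mol Mg, 0.24315 mol O.
FeO: 40.76/71.844 = 0.56734 mol → 0.56734 mol Fe, 0.56734 mol O.
SiO2: 49.07/60.083 = 0.81670 mol → 0.81670 mol Si, 1.63340 mol O.
Total oxygen = 2.44389 mol. Normalization factor = 6/2.44389 = 2.45510.
Si per 6 O = 0.81670 × 2.45510 = 2.005.

2.005 Si apfu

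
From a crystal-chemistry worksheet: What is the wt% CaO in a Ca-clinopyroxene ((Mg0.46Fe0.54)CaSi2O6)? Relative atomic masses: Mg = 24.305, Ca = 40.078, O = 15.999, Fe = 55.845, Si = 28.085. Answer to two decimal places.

24.01 wt%

M((Mg0.46Fe0.54)CaSi2O6) = 233.579 g/mol; M(CaO) = 56.077 g/mol.
Moles CaO per formula unit = 1 Ca ÷ 1 = 1.0000.
CaO fraction = (1.0000 × 56.077) / 233.579 = 56.077/233.579 = 0.2401.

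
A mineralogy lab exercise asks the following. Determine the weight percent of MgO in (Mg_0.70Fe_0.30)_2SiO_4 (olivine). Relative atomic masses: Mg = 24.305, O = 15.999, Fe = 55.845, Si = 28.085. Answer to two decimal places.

35.35 wt%

Molar mass of (Mg_0.70Fe_0.30)_2SiO_4 = 1.40*24.305 + 0.60*55.845 + 1*28.085 + 4*15.999 = 159.615 g/mol.
Each formula unit contains 1.40 Mg, equivalent to 1.40/1 = 1.4000 mol MgO.
M(MgO) = 1×24.305 + 1×15.999 = 40.304 g/mol.
Mass of MgO per formula unit = 1.4000 × 40.304 = 56.426 g.
MgO wt% = 56.426 / 159.615 × 100 = 35.35%.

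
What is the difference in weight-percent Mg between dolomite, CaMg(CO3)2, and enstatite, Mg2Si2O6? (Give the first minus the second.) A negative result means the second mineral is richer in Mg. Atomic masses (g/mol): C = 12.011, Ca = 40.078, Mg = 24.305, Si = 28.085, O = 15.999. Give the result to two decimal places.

-11.03 percentage points

First mineral: 24.305 g Mg in 184.399 g formula = 13.18 wt% Mg.
Second mineral: 48.610 g Mg in 200.774 g formula = 24.21 wt% Mg.
13.18% − 24.21% gives a difference of -11.03 percentage points.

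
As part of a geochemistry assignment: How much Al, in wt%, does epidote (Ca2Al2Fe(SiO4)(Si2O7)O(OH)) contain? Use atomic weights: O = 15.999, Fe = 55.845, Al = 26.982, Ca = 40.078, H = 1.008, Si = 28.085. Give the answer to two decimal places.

Molar mass of Ca2Al2Fe(SiO4)(Si2O7)O(OH): 2×40.078 + 2×26.982 + 1×55.845 + 3×28.085 + 13×15.999 + 1×1.008 = 483.215 g/mol.
Mass of Al per formula unit: 2 × 26.982 = 53.964 g.
Weight fraction Al = 53.964 / 483.215 = 0.1117.

11.17 wt%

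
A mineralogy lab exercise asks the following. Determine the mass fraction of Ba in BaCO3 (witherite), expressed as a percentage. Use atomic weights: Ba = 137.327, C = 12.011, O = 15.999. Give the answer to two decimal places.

69.59 wt%

Formula mass = 1×137.327 + 1×12.011 + 3×15.999 = 197.335 g/mol, of which 137.327 g is Ba.
So Ba makes up 137.327/197.335 = 0.6959 of the mass, i.e. 69.59%.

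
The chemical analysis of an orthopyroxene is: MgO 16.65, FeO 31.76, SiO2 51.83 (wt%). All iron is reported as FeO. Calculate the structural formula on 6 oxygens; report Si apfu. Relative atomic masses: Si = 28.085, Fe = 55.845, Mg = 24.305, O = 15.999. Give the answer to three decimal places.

2.006 Si apfu

16.65 wt% MgO ÷ 40.304 g/mol = 0.41311 mol, giving 0.41311 Mg and 0.41311 O.
31.76 wt% FeO ÷ 71.844 g/mol = 0.44207 mol, giving 0.44207 Fe and 0.44207 O.
51.83 wt% SiO2 ÷ 60.083 g/mol = 0.86264 mol, giving 0.86264 Si and 1.72528 O.
Oxygen sums to 2.58046; scaling by 6/2.58046 = 2.32517 puts the formula on 6 O.
Si: 0.86264 × 2.32517 = 2.006 atoms per formula unit.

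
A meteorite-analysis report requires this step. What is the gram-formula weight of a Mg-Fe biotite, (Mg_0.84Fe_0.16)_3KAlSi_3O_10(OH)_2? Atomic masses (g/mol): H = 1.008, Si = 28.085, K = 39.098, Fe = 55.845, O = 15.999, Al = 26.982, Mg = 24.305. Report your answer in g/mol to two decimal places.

432.39 g/mol

The formula mass is the sum 2.52·24.305 + 0.48·55.845 + 1·39.098 + 1·26.982 + 3·28.085 + 12·15.999 + 2·1.008.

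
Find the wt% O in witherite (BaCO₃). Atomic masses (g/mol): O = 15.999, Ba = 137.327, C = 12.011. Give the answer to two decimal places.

24.32 wt%

M(BaCO₃) = 197.335 g/mol.
O contributes 3 × 15.999 = 47.997 g per mole.
47.997/197.335 = 0.2432 → 24.32%.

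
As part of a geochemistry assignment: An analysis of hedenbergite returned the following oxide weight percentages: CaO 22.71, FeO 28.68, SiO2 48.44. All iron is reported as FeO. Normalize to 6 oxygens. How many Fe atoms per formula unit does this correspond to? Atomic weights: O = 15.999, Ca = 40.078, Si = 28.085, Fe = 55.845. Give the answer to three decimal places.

CaO: 22.71/56.077 = 0.40498 mol → 0.40498 mol Ca, 0.40498 mol O.
FeO: 28.68/71.844 = 0.39920 mol → 0.39920 mol Fe, 0.39920 mol O.
SiO2: 48.44/60.083 = 0.80622 mol → 0.80622 mol Si, 1.61244 mol O.
Total oxygen = 2.41662 mol. Normalization factor = 6/2.41662 = 2.48281.
Fe per 6 O = 0.39920 × 2.48281 = 0.991.

0.991 Fe apfu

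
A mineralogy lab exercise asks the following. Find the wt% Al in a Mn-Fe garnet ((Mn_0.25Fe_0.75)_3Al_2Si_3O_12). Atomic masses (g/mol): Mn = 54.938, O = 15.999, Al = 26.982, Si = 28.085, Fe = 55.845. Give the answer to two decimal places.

M((Mn_0.25Fe_0.75)_3Al_2Si_3O_12) = 497.062 g/mol.
Al contributes 2 × 26.982 = 53.964 g per mole.
53.964/497.062 = 0.1086 → 10.86%.

10.86 wt%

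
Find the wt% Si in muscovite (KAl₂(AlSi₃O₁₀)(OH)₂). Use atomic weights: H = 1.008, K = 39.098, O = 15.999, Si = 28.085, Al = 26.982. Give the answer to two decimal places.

21.15 wt%

Formula mass = 1·39.098 + 3·26.982 + 3·28.085 + 12·15.999 + 2·1.008 = 398.303 g/mol, of which 84.255 g is Si.
So Si makes up 84.255/398.303 = 0.2115 of the mass, i.e. 21.15%.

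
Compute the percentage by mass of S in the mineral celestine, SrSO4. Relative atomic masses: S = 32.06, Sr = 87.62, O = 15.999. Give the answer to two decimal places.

M(SrSO4) = 183.676 g/mol.
S contributes 1 × 32.06 = 32.060 g per mole.
32.060/183.676 = 0.1745 → 17.45%.

17.45 wt%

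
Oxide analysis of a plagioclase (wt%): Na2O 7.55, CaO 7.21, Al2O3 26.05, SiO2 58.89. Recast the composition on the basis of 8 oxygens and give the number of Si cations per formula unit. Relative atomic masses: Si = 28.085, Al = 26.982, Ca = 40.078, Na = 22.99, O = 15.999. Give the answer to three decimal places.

Na2O: 7.55/61.979 = 0.12182 mol → 0.24364 mol Na, 0.12182 mol O.
CaO: 7.21/56.077 = 0.12857 mol → 0.12857 mol Ca, 0.12857 mol O.
Al2O3: 26.05/101.961 = 0.25549 mol → 0.51098 mol Al, 0.76647 mol O.
SiO2: 58.89/60.083 = 0.98014 mol → 0.98014 mol Si, 1.96028 mol O.
Total oxygen = 2.97714 mol. Normalization factor = 8/2.97714 = 2.68714.
Si per 8 O = 0.98014 × 2.68714 = 2.634.

2.634 Si apfu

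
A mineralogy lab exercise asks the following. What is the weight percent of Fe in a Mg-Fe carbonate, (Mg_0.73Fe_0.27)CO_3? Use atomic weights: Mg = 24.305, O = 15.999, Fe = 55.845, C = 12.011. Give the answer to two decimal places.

16.24 wt%

Molar mass of (Mg_0.73Fe_0.27)CO_3: 0.73×24.305 + 0.27×55.845 + 1×12.011 + 3×15.999 = 92.829 g/mol.
Mass of Fe per formula unit: 0.27 × 55.845 = 15.078 g.
Weight fraction Fe = 15.078 / 92.829 = 0.1624.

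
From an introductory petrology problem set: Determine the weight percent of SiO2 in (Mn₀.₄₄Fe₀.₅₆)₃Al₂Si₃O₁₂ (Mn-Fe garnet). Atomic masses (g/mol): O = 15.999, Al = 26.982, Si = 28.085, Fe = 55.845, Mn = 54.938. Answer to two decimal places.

36.30 wt%

Formula mass = 496.545 g/mol.
3 Si → 3.0000 mol SiO2 per formula unit; M(SiO2) = 60.083, so SiO2 mass = 180.249 g.
180.249/496.545 × 100 = 36.30 wt%.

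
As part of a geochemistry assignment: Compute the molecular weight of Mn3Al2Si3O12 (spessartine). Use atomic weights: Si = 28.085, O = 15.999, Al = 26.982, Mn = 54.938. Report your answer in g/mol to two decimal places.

Mn: 3 × 54.938 = 164.8140
Al: 2 × 26.982 = 53.9640
Si: 3 × 28.085 = 84.2550
O: 12 × 15.999 = 191.9880
Summing the contributions gives the formula mass.

495.02 g/mol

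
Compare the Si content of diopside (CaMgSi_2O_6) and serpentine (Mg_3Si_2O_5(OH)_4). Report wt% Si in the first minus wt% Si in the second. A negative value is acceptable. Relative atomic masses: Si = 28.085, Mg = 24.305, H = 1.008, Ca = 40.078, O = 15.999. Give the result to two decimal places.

5.67 percentage points

First mineral: 56.170 g Si in 216.547 g formula = 25.94 wt% Si.
Second mineral: 56.170 g Si in 277.108 g formula = 20.27 wt% Si.
25.94% − 20.27% gives a difference of 5.67 percentage points.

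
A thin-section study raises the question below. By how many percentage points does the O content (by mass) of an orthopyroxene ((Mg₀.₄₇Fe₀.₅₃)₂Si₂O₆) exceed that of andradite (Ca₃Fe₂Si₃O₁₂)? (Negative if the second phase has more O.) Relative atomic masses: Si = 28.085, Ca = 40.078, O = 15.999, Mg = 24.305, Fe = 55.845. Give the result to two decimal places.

O in (Mg₀.₄₇Fe₀.₅₃)₂Si₂O₆: molar mass 234.206 g/mol; 6×15.999 = 95.994 g → 40.99 wt%.
O in Ca₃Fe₂Si₃O₁₂: molar mass 508.167 g/mol; 12×15.999 = 191.988 g → 37.78 wt%.
Difference = 40.99 − 37.78 = 3.21 percentage points.

3.21 percentage points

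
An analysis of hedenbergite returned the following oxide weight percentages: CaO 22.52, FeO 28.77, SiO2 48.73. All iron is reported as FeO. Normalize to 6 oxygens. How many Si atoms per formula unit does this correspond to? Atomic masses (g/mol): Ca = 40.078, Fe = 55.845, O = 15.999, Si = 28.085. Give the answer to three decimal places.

2.007 Si apfu

CaO: 22.52/56.077 = 0.40159 mol → 0.40159 mol Ca, 0.40159 mol O.
FeO: 28.77/71.844 = 0.40045 mol → 0.40045 mol Fe, 0.40045 mol O.
SiO2: 48.73/60.083 = 0.81104 mol → 0.81104 mol Si, 1.62208 mol O.
Total oxygen = 2.42412 mol. Normalization factor = 6/2.42412 = 2.47512.
Si per 6 O = 0.81104 × 2.47512 = 2.007.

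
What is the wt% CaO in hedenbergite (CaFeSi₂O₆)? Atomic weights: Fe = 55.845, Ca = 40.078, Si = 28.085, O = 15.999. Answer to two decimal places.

22.60 wt%

Molar mass of CaFeSi₂O₆ = 1·40.078 + 1·55.845 + 2·28.085 + 6·15.999 = 248.087 g/mol.
Each formula unit contains 1 Ca, equivalent to 1/1 = 1.0000 mol CaO.
M(CaO) = 1×40.078 + 1×15.999 = 56.077 g/mol.
Mass of CaO per formula unit = 1.0000 × 56.077 = 56.077 g.
CaO wt% = 56.077 / 248.087 × 100 = 22.60%.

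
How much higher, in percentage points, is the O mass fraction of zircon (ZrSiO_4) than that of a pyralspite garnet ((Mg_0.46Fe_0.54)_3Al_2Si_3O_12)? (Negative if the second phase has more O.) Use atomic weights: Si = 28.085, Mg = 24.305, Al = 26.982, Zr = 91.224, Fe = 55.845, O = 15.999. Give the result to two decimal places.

-7.36 percentage points

O in ZrSiO_4: molar mass 183.305 g/mol; 4×15.999 = 63.996 g → 34.91 wt%.
O in (Mg_0.46Fe_0.54)_3Al_2Si_3O_12: molar mass 454.217 g/mol; 12×15.999 = 191.988 g → 42.27 wt%.
Difference = 34.91 − 42.27 = -7.36 percentage points.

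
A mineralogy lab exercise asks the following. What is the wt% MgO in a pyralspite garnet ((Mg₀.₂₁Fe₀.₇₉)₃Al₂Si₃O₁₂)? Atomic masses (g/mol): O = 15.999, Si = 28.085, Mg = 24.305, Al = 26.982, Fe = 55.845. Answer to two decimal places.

5.31 wt%

Formula mass = 477.872 g/mol.
0.63 Mg → 0.6300 mol MgO per formula unit; M(MgO) = 40.304, so MgO mass = 25.392 g.
25.392/477.872 × 100 = 5.31 wt%.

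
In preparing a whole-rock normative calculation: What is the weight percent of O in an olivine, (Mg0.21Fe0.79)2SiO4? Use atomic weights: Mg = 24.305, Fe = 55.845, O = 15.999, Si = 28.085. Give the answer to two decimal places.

33.59 wt%

Molar mass of (Mg0.21Fe0.79)2SiO4: 0.42×24.305 + 1.58×55.845 + 1×28.085 + 4×15.999 = 190.524 g/mol.
Mass of O per formula unit: 4 × 15.999 = 63.996 g.
Weight fraction O = 63.996 / 190.524 = 0.3359.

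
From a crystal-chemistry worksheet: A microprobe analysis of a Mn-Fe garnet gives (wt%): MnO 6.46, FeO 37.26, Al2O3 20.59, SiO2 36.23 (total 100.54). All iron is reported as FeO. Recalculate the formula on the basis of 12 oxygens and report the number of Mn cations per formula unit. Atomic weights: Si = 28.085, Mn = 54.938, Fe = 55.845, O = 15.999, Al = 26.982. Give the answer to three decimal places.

0.451 Mn apfu

MnO (M=70.937): mol = 0.09107; Mn = 0.09107, O = 0.09107.
FeO (M=71.844): mol = 0.51862; Fe = 0.51862, O = 0.51862.
Al2O3 (M=101.961): mol = 0.20194; Al = 0.40388, O = 0.60582.
SiO2 (M=60.083): mol = 0.60300; Si = 0.60300, O = 1.20600.
ΣO = 2.42151; factor = 12/ΣO = 4.95559.
Mn apfu = 0.09107 × 4.95559 = 0.451.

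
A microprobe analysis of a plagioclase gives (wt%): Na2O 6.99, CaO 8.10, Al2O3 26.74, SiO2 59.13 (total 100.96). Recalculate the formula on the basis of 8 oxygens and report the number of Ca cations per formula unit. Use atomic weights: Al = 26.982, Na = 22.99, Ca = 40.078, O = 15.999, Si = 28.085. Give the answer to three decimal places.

0.384 Ca apfu

6.99 wt% Na2O ÷ 61.979 g/mol = 0.11278 mol, giving 0.22556 Na and 0.11278 O.
8.10 wt% CaO ÷ 56.077 g/mol = 0.14444 mol, giving 0.14444 Ca and 0.14444 O.
26.74 wt% Al2O3 ÷ 101.961 g/mol = 0.26226 mol, giving 0.52452 Al and 0.78678 O.
59.13 wt% SiO2 ÷ 60.083 g/mol = 0.98414 mol, giving 0.98414 Si and 1.96828 O.
Oxygen sums to 3.01228; scaling by 8/3.01228 = 2.65580 puts the formula on 8 O.
Ca: 0.14444 × 2.65580 = 0.384 atoms per formula unit.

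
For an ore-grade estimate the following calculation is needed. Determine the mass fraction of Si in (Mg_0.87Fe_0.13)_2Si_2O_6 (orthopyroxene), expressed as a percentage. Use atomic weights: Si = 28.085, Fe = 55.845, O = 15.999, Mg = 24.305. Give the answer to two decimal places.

Formula mass = 1.74*24.305 + 0.26*55.845 + 2*28.085 + 6*15.999 = 208.974 g/mol, of which 56.170 g is Si.
So Si makes up 56.170/208.974 = 0.2688 of the mass, i.e. 26.88%.

26.88 weight percent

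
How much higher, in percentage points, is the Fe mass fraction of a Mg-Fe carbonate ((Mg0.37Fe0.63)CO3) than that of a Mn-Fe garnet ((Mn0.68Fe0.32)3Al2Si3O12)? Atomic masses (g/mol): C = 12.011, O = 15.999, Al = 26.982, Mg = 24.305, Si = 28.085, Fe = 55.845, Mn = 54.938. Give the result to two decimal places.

22.96 percentage points

First mineral: 35.182 g Fe in 104.183 g formula = 33.77 wt% Fe.
Second mineral: 53.611 g Fe in 495.892 g formula = 10.81 wt% Fe.
33.77% − 10.81% gives a difference of 22.96 percentage points.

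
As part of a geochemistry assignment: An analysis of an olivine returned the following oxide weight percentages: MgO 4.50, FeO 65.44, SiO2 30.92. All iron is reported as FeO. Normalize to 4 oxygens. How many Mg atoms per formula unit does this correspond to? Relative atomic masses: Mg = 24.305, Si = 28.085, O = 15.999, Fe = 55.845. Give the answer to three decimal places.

MgO (M=40.304): mol = 0.11165; Mg = 0.11165, O = 0.11165.
FeO (M=71.844): mol = 0.91086; Fe = 0.91086, O = 0.91086.
SiO2 (M=60.083): mol = 0.51462; Si = 0.51462, O = 1.02924.
ΣO = 2.05175; factor = 4/ΣO = 1.94956.
Mg apfu = 0.11165 × 1.94956 = 0.218.

0.218 Mg apfu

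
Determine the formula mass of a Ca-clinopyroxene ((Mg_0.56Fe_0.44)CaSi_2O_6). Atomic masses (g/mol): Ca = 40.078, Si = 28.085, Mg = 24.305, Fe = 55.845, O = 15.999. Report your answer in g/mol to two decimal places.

The formula mass is the sum 0.56×24.305 + 0.44×55.845 + 1×40.078 + 2×28.085 + 6×15.999.

230.42 g/mol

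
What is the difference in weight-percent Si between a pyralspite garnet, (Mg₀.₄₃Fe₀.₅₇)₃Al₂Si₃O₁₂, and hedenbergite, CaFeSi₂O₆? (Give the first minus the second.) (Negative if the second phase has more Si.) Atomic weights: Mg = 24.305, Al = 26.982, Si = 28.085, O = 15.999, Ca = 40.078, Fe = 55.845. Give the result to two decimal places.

-4.21 percentage points

First mineral: 84.255 g Si in 457.055 g formula = 18.43 wt% Si.
Second mineral: 56.170 g Si in 248.087 g formula = 22.64 wt% Si.
18.43% − 22.64% gives a difference of -4.21 percentage points.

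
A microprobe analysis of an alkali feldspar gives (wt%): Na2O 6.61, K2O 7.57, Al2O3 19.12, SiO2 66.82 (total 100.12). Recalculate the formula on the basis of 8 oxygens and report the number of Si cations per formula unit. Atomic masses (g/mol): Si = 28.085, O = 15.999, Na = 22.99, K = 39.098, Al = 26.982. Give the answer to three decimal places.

2.992 Si apfu

Na2O (M=61.979): mol = 0.10665; Na = 0.21330, O = 0.10665.
K2O (M=94.195): mol = 0.08037; K = 0.16074, O = 0.08037.
Al2O3 (M=101.961): mol = 0.18752; Al = 0.37504, O = 0.56256.
SiO2 (M=60.083): mol = 1.11213; Si = 1.11213, O = 2.22426.
ΣO = 2.97384; factor = 8/ΣO = 2.69012.
Si apfu = 1.11213 × 2.69012 = 2.992.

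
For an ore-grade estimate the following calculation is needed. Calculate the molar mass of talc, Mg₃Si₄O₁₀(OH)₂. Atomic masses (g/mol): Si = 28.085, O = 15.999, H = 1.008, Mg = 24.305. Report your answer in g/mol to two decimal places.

379.26 g/mol

The formula mass is the sum 3·24.305 + 4·28.085 + 12·15.999 + 2·1.008.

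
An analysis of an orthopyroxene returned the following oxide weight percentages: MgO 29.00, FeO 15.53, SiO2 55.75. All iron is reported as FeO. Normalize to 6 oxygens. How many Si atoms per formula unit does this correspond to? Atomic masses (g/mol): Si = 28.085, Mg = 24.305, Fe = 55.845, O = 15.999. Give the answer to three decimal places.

MgO (M=40.304): mol = 0.71953; Mg = 0.71953, O = 0.71953.
FeO (M=71.844): mol = 0.21616; Fe = 0.21616, O = 0.21616.
SiO2 (M=60.083): mol = 0.92788; Si = 0.92788, O = 1.85576.
ΣO = 2.79145; factor = 6/ΣO = 2.14942.
Si apfu = 0.92788 × 2.14942 = 1.994.

1.994 Si apfu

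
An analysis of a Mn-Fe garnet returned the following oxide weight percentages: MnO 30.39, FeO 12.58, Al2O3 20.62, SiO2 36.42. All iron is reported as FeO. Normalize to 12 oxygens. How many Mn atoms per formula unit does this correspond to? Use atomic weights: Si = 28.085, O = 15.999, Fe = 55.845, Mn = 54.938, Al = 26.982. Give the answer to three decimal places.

2.122 Mn apfu

MnO (M=70.937): mol = 0.42841; Mn = 0.42841, O = 0.42841.
FeO (M=71.844): mol = 0.17510; Fe = 0.17510, O = 0.17510.
Al2O3 (M=101.961): mol = 0.20223; Al = 0.40446, O = 0.60669.
SiO2 (M=60.083): mol = 0.60616; Si = 0.60616, O = 1.21232.
ΣO = 2.42252; factor = 12/ΣO = 4.95352.
Mn apfu = 0.42841 × 4.95352 = 2.122.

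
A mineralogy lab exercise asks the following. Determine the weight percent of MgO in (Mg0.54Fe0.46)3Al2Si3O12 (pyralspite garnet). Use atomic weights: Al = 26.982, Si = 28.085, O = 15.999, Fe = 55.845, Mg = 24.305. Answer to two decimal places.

M((Mg0.54Fe0.46)3Al2Si3O12) = 446.647 g/mol; M(MgO) = 40.304 g/mol.
Moles MgO per formula unit = 1.62 Mg ÷ 1 = 1.6200.
MgO fraction = (1.6200 × 40.304) / 446.647 = 65.292/446.647 = 0.1462.

14.62 wt%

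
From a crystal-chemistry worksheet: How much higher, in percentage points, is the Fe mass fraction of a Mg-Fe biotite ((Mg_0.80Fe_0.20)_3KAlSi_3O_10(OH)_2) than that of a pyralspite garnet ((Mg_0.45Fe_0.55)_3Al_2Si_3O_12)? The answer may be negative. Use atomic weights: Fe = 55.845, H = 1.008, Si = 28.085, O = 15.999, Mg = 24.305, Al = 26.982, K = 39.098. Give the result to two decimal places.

-12.56 percentage points

M((Mg_0.80Fe_0.20)_3KAlSi_3O_10(OH)_2) = 436.178 g/mol, so wt% Fe = 33.507/436.178 × 100 = 7.68%.
M((Mg_0.45Fe_0.55)_3Al_2Si_3O_12) = 455.163 g/mol, so wt% Fe = 92.144/455.163 × 100 = 20.24%.
7.68 − 20.24 = -12.56 pp.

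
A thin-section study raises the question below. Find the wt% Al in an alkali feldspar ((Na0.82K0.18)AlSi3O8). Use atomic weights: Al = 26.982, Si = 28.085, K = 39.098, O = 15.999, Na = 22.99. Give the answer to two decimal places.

10.18 mass %

Formula mass = 0.82×22.99 + 0.18×39.098 + 1×26.982 + 3×28.085 + 8×15.999 = 265.118 g/mol, of which 26.982 g is Al.
So Al makes up 26.982/265.118 = 0.1018 of the mass, i.e. 10.18%.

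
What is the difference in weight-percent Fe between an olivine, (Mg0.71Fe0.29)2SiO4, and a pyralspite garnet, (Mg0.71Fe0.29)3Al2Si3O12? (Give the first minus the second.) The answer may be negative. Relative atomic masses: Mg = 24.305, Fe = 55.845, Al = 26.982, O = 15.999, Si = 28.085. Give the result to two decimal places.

9.09 percentage points

M((Mg0.71Fe0.29)2SiO4) = 158.984 g/mol, so wt% Fe = 32.390/158.984 × 100 = 20.37%.
M((Mg0.71Fe0.29)3Al2Si3O12) = 430.562 g/mol, so wt% Fe = 48.585/430.562 × 100 = 11.28%.
20.37 − 11.28 = 9.09 pp.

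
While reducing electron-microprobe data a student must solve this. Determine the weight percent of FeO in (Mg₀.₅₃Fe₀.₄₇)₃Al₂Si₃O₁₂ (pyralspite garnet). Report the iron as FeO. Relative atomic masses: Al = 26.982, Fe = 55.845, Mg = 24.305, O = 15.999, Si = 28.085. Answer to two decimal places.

Formula mass = 447.593 g/mol.
1.41 Fe → 1.4100 mol FeO per formula unit; M(FeO) = 71.844, so FeO mass = 101.300 g.
101.300/447.593 × 100 = 22.63 wt%.

22.63 wt%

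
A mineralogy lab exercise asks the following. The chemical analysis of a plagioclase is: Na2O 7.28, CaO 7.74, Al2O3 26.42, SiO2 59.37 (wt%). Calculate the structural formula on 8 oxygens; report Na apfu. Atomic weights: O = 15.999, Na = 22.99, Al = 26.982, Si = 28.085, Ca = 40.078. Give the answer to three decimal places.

Na2O: 7.28/61.979 = 0.11746 mol → 0.23492 mol Na, 0.11746 mol O.
CaO: 7.74/56.077 = 0.13802 mol → 0.13802 mol Ca, 0.13802 mol O.
Al2O3: 26.42/101.961 = 0.25912 mol → 0.51824 mol Al, 0.77736 mol O.
SiO2: 59.37/60.083 = 0.98813 mol → 0.98813 mol Si, 1.97626 mol O.
Total oxygen = 3.00910 mol. Normalization factor = 8/3.00910 = 2.65860.
Na per 8 O = 0.23492 × 2.65860 = 0.625.

0.625 Na apfu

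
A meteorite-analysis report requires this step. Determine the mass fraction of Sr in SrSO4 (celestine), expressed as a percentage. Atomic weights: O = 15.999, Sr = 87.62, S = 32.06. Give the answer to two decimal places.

47.70 wt%

Formula mass = 1*87.62 + 1*32.06 + 4*15.999 = 183.676 g/mol, of which 87.620 g is Sr.
So Sr makes up 87.620/183.676 = 0.4770 of the mass, i.e. 47.70%.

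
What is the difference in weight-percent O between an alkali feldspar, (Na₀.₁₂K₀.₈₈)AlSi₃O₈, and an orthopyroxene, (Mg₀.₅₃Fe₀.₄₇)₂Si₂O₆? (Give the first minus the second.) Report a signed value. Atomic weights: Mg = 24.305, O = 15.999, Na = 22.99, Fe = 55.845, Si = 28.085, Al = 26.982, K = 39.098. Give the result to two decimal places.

First mineral: 127.992 g O in 276.394 g formula = 46.31 wt% O.
Second mineral: 95.994 g O in 230.422 g formula = 41.66 wt% O.
46.31% − 41.66% gives a difference of 4.65 percentage points.

4.65 percentage points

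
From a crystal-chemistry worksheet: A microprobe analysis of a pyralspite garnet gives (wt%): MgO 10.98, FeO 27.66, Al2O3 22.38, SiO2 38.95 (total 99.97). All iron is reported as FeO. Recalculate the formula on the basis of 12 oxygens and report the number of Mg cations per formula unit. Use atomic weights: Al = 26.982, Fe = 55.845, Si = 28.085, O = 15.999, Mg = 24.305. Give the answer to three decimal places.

MgO (M=40.304): mol = 0.27243; Mg = 0.27243, O = 0.27243.
FeO (M=71.844): mol = 0.38500; Fe = 0.38500, O = 0.38500.
Al2O3 (M=101.961): mol = 0.21950; Al = 0.43900, O = 0.65850.
SiO2 (M=60.083): mol = 0.64827; Si = 0.64827, O = 1.29654.
ΣO = 2.61247; factor = 12/ΣO = 4.59335.
Mg apfu = 0.27243 × 4.59335 = 1.251.

1.251 Mg apfu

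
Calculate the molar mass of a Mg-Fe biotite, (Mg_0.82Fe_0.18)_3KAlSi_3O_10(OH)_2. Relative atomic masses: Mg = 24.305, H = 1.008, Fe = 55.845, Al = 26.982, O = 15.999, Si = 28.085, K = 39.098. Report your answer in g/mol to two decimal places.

434.29 g/mol

The formula mass is the sum 2.46(24.305) + 0.54(55.845) + 1(39.098) + 1(26.982) + 3(28.085) + 12(15.999) + 2(1.008).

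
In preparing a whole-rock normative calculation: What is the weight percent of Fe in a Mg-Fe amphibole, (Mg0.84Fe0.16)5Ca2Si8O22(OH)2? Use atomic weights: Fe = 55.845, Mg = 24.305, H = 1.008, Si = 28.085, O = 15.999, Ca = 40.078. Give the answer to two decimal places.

5.33 mass %

M((Mg0.84Fe0.16)5Ca2Si8O22(OH)2) = 837.585 g/mol.
Fe contributes 0.80 × 55.845 = 44.676 g per mole.
44.676/837.585 = 0.0533 → 5.33%.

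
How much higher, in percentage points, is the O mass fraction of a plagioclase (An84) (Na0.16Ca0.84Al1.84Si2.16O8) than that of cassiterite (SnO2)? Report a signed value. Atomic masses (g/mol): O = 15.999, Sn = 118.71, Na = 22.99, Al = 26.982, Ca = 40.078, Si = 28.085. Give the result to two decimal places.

25.20 percentage points

O in Na0.16Ca0.84Al1.84Si2.16O8: molar mass 275.646 g/mol; 8×15.999 = 127.992 g → 46.43 wt%.
O in SnO2: molar mass 150.708 g/mol; 2×15.999 = 31.998 g → 21.23 wt%.
Difference = 46.43 − 21.23 = 25.20 percentage points.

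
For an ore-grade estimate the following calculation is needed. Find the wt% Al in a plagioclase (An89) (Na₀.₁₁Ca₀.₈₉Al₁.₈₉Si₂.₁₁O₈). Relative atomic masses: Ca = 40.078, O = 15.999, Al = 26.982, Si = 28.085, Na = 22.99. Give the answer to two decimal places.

M(Na₀.₁₁Ca₀.₈₉Al₁.₈₉Si₂.₁₁O₈) = 276.446 g/mol.
Al contributes 1.89 × 26.982 = 50.996 g per mole.
50.996/276.446 = 0.1845 → 18.45%.

18.45 mass %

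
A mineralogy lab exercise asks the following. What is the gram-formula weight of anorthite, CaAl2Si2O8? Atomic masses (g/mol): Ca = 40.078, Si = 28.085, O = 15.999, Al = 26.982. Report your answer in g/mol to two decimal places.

Ca: 1 × 40.078 = 40.0780
Al: 2 × 26.982 = 53.9640
Si: 2 × 28.085 = 56.1700
O: 8 × 15.999 = 127.9920
Summing the contributions gives the formula mass.

278.20 g/mol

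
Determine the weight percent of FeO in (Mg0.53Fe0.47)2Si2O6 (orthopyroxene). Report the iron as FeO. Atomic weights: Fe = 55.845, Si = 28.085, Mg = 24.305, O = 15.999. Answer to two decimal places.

M((Mg0.53Fe0.47)2Si2O6) = 230.422 g/mol; M(FeO) = 71.844 g/mol.
Moles FeO per formula unit = 0.94 Fe ÷ 1 = 0.9400.
FeO fraction = (0.9400 × 71.844) / 230.422 = 67.533/230.422 = 0.2931.

29.31 wt%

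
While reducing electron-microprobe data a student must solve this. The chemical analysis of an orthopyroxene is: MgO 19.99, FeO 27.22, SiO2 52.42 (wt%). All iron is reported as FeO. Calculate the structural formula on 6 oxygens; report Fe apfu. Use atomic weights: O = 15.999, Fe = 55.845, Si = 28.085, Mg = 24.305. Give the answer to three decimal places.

0.868 Fe apfu

MgO (M=40.304): mol = 0.49598; Mg = 0.49598, O = 0.49598.
FeO (M=71.844): mol = 0.37888; Fe = 0.37888, O = 0.37888.
SiO2 (M=60.083): mol = 0.87246; Si = 0.87246, O = 1.74492.
ΣO = 2.61978; factor = 6/ΣO = 2.29027.
Fe apfu = 0.37888 × 2.29027 = 0.868.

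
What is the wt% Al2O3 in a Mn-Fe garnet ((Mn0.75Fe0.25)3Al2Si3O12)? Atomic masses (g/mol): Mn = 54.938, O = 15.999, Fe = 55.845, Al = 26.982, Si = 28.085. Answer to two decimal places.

Formula mass = 495.701 g/mol.
2 Al → 1.0000 mol Al2O3 per formula unit; M(Al2O3) = 101.961, so Al2O3 mass = 101.961 g.
101.961/495.701 × 100 = 20.57 wt%.

20.57 wt%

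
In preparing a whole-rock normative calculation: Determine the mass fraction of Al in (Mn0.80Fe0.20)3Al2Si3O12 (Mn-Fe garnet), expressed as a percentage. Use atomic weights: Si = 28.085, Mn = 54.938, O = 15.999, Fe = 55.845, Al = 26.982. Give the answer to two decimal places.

Formula mass = 2.40*54.938 + 0.60*55.845 + 2*26.982 + 3*28.085 + 12*15.999 = 495.565 g/mol, of which 53.964 g is Al.
So Al makes up 53.964/495.565 = 0.1089 of the mass, i.e. 10.89%.

10.89 weight percent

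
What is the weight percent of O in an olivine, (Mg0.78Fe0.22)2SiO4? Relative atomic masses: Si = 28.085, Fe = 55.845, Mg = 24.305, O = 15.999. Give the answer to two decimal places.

Molar mass of (Mg0.78Fe0.22)2SiO4: 1.56×24.305 + 0.44×55.845 + 1×28.085 + 4×15.999 = 154.569 g/mol.
Mass of O per formula unit: 4 × 15.999 = 63.996 g.
Weight fraction O = 63.996 / 154.569 = 0.4140.

41.40 wt%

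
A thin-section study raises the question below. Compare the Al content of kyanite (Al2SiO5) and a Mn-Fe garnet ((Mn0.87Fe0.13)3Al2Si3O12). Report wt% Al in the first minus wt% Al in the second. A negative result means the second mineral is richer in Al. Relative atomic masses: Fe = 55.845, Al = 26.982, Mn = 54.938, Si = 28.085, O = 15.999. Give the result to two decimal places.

22.41 percentage points

First mineral: 53.964 g Al in 162.044 g formula = 33.30 wt% Al.
Second mineral: 53.964 g Al in 495.375 g formula = 10.89 wt% Al.
33.30% − 10.89% gives a difference of 22.41 percentage points.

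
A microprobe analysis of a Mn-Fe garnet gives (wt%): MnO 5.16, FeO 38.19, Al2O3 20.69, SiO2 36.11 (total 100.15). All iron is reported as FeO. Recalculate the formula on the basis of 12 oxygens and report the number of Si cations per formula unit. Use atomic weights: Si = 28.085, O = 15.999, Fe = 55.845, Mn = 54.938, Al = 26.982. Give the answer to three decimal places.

2.986 Si apfu

MnO: 5.16/70.937 = 0.07274 mol → 0.07274 mol Mn, 0.07274 mol O.
FeO: 38.19/71.844 = 0.53157 mol → 0.53157 mol Fe, 0.53157 mol O.
Al2O3: 20.69/101.961 = 0.20292 mol → 0.40584 mol Al, 0.60876 mol O.
SiO2: 36.11/60.083 = 0.60100 mol → 0.60100 mol Si, 1.20200 mol O.
Total oxygen = 2.41507 mol. Normalization factor = 12/2.41507 = 4.96880.
Si per 12 O = 0.60100 × 4.96880 = 2.986.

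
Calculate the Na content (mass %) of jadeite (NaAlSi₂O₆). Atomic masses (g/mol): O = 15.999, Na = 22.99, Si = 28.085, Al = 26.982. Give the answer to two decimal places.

M(NaAlSi₂O₆) = 202.136 g/mol.
Na contributes 1 × 22.99 = 22.990 g per mole.
22.990/202.136 = 0.1137 → 11.37%.

11.37 mass %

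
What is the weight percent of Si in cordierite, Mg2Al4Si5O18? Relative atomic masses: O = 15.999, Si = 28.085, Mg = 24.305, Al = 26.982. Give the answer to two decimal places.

24.01 mass %

Formula mass = 2*24.305 + 4*26.982 + 5*28.085 + 18*15.999 = 584.945 g/mol, of which 140.425 g is Si.
So Si makes up 140.425/584.945 = 0.2401 of the mass, i.e. 24.01%.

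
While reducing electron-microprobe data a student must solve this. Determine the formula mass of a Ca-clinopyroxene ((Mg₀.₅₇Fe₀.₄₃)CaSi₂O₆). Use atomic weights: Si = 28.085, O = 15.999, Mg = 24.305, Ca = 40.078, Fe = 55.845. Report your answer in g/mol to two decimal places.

230.11 g/mol

The formula mass is the sum 0.57·24.305 + 0.43·55.845 + 1·40.078 + 2·28.085 + 6·15.999.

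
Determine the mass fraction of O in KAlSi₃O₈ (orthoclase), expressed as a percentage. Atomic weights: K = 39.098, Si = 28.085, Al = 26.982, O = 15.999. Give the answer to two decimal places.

Molar mass of KAlSi₃O₈: 1×39.098 + 1×26.982 + 3×28.085 + 8×15.999 = 278.327 g/mol.
Mass of O per formula unit: 8 × 15.999 = 127.992 g.
Weight fraction O = 127.992 / 278.327 = 0.4599.

45.99 mass %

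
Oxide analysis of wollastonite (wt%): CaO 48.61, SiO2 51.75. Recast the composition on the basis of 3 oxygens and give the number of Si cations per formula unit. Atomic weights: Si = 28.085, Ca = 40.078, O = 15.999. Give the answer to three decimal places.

CaO (M=56.077): mol = 0.86684; Ca = 0.86684, O = 0.86684.
SiO2 (M=60.083): mol = 0.86131; Si = 0.86131, O = 1.72262.
ΣO = 2.58946; factor = 3/ΣO = 1.15854.
Si apfu = 0.86131 × 1.15854 = 0.998.

0.998 Si apfu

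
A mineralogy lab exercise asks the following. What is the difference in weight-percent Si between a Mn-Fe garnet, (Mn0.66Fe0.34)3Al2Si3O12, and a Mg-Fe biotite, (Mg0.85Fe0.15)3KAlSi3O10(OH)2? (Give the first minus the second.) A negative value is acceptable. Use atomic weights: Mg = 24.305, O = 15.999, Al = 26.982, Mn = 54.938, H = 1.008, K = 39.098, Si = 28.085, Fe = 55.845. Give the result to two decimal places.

First mineral: 84.255 g Si in 495.946 g formula = 16.99 wt% Si.
Second mineral: 84.255 g Si in 431.447 g formula = 19.53 wt% Si.
16.99% − 19.53% gives a difference of -2.54 percentage points.

-2.54 percentage points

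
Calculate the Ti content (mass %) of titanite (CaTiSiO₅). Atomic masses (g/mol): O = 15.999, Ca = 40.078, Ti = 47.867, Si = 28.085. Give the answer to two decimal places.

24.42 mass %

Molar mass of CaTiSiO₅: 1·40.078 + 1·47.867 + 1·28.085 + 5·15.999 = 196.025 g/mol.
Mass of Ti per formula unit: 1 × 47.867 = 47.867 g.
Weight fraction Ti = 47.867 / 196.025 = 0.2442.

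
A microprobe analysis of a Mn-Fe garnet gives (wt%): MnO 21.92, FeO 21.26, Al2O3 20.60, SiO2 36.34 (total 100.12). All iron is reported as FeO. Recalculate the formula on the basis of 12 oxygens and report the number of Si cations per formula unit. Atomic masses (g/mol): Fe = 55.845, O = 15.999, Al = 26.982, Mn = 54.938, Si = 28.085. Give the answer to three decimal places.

MnO: 21.92/70.937 = 0.30901 mol → 0.30901 mol Mn, 0.30901 mol O.
FeO: 21.26/71.844 = 0.29592 mol → 0.29592 mol Fe, 0.29592 mol O.
Al2O3: 20.60/101.961 = 0.20204 mol → 0.40408 mol Al, 0.60612 mol O.
SiO2: 36.34/60.083 = 0.60483 mol → 0.60483 mol Si, 1.20966 mol O.
Total oxygen = 2.42071 mol. Normalization factor = 12/2.42071 = 4.95722.
Si per 12 O = 0.60483 × 4.95722 = 2.998.

2.998 Si apfu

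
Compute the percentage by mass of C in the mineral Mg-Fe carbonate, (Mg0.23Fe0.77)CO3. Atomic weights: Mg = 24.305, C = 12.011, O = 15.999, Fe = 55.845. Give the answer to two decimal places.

Molar mass of (Mg0.23Fe0.77)CO3: 0.23×24.305 + 0.77×55.845 + 1×12.011 + 3×15.999 = 108.599 g/mol.
Mass of C per formula unit: 1 × 12.011 = 12.011 g.
Weight fraction C = 12.011 / 108.599 = 0.1106.

11.06 wt%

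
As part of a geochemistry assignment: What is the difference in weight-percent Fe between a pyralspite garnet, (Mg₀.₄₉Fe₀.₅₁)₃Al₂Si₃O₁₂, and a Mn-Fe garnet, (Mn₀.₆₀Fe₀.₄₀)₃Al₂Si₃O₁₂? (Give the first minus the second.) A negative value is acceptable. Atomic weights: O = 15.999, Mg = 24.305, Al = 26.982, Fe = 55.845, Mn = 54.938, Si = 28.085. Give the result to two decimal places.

M((Mg₀.₄₉Fe₀.₅₁)₃Al₂Si₃O₁₂) = 451.378 g/mol, so wt% Fe = 85.443/451.378 × 100 = 18.93%.
M((Mn₀.₆₀Fe₀.₄₀)₃Al₂Si₃O₁₂) = 496.109 g/mol, so wt% Fe = 67.014/496.109 × 100 = 13.51%.
18.93 − 13.51 = 5.42 pp.

5.42 percentage points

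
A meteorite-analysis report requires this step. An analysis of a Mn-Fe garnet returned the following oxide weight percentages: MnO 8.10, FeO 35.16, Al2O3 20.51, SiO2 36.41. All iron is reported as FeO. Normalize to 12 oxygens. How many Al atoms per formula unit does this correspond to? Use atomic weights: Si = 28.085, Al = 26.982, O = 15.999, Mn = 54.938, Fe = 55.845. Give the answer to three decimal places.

8.10 wt% MnO ÷ 70.937 g/mol = 0.11419 mol, giving 0.11419 Mn and 0.11419 O.
35.16 wt% FeO ÷ 71.844 g/mol = 0.48939 mol, giving 0.48939 Fe and 0.48939 O.
20.51 wt% Al2O3 ÷ 101.961 g/mol = 0.20116 mol, giving 0.40232 Al and 0.60348 O.
36.41 wt% SiO2 ÷ 60.083 g/mol = 0.60600 mol, giving 0.60600 Si and 1.21200 O.
Oxygen sums to 2.41906; scaling by 12/2.41906 = 4.96060 puts the formula on 12 O.
Al: 0.40232 × 4.96060 = 1.996 atoms per formula unit.

1.996 Al apfu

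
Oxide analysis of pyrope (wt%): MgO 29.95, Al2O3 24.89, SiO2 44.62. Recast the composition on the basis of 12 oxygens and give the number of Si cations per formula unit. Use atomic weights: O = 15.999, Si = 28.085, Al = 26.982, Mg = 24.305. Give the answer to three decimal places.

MgO: 29.95/40.304 = 0.74310 mol → 0.74310 mol Mg, 0.74310 mol O.
Al2O3: 24.89/101.961 = 0.24411 mol → 0.48822 mol Al, 0.73233 mol O.
SiO2: 44.62/60.083 = 0.74264 mol → 0.74264 mol Si, 1.48528 mol O.
Total oxygen = 2.96071 mol. Normalization factor = 12/2.96071 = 4.05308.
Si per 12 O = 0.74264 × 4.05308 = 3.010.

3.010 Si apfu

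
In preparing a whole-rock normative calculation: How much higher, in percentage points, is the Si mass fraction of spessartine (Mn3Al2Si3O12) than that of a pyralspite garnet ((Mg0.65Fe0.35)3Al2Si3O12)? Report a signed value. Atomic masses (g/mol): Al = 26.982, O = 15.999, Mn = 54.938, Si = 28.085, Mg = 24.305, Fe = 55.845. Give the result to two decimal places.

First mineral: 84.255 g Si in 495.021 g formula = 17.02 wt% Si.
Second mineral: 84.255 g Si in 436.239 g formula = 19.31 wt% Si.
17.02% − 19.31% gives a difference of -2.29 percentage points.

-2.29 percentage points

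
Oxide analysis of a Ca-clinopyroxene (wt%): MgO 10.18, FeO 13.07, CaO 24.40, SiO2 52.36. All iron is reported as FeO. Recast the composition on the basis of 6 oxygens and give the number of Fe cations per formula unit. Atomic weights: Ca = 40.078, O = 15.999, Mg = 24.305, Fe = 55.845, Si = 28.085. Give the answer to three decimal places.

MgO (M=40.304): mol = 0.25258; Mg = 0.25258, O = 0.25258.
FeO (M=71.844): mol = 0.18192; Fe = 0.18192, O = 0.18192.
CaO (M=56.077): mol = 0.43512; Ca = 0.43512, O = 0.43512.
SiO2 (M=60.083): mol = 0.87146; Si = 0.87146, O = 1.74292.
ΣO = 2.61254; factor = 6/ΣO = 2.29662.
Fe apfu = 0.18192 × 2.29662 = 0.418.

0.418 Fe apfu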